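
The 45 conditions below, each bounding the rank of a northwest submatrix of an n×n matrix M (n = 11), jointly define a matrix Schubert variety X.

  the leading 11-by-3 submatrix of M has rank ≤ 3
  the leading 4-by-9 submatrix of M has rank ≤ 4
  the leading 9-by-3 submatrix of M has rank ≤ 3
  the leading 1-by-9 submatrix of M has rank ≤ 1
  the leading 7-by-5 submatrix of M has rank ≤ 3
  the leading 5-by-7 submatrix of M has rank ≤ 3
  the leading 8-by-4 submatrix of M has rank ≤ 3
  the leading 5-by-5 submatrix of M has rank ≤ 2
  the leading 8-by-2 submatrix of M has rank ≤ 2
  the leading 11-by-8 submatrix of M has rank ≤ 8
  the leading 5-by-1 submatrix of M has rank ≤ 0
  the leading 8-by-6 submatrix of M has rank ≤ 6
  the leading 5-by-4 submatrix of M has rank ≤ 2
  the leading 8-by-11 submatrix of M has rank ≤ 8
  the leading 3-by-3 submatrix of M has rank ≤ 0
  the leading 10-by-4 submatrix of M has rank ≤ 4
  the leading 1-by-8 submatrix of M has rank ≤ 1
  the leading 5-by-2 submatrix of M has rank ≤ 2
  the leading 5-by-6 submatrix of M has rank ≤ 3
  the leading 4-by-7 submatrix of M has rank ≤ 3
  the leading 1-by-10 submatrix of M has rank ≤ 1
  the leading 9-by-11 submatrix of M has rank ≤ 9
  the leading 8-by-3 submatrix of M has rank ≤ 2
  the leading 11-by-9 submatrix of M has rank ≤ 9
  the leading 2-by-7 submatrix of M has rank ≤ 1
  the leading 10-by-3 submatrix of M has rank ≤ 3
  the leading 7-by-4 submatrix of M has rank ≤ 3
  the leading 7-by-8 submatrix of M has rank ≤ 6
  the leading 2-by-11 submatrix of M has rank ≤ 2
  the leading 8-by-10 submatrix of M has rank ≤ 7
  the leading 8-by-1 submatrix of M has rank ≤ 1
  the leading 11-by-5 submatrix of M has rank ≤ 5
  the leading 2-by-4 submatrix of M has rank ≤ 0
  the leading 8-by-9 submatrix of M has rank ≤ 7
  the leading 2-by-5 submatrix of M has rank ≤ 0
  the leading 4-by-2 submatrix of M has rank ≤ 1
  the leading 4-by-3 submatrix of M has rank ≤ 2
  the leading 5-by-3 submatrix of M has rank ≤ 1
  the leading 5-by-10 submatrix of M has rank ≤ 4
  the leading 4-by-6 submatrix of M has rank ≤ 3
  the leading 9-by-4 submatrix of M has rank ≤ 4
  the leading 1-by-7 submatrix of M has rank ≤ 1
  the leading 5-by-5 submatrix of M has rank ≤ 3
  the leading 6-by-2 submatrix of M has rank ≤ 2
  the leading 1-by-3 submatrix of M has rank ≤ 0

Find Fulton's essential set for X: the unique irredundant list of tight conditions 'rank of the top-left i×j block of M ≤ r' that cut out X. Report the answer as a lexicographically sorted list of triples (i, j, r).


Reconstructing r_w from the 45 given conditions:

  row 1: 0 | 0 | 0 | 0 | 0 | 1 | 1 | 1 | 1 | 1 | 1
  row 2: 0 | 0 | 0 | 0 | 0 | 1 | 1 | 2 | 2 | 2 | 2
  row 3: 0 | 0 | 0 | 1 | 1 | 2 | 2 | 3 | 3 | 3 | 3
  row 4: 0 | 1 | 1 | 2 | 2 | 3 | 3 | 4 | 4 | 4 | 4
  row 5: 0 | 1 | 1 | 2 | 2 | 3 | 3 | 4 | 4 | 4 | 5
  row 6: 1 | 2 | 2 | 3 | 3 | 4 | 4 | 5 | 5 | 5 | 6
  row 7: 1 | 2 | 2 | 3 | 3 | 4 | 5 | 6 | 6 | 6 | 7
  row 8: 1 | 2 | 2 | 3 | 4 | 5 | 6 | 7 | 7 | 7 | 8
  row 9: 1 | 2 | 3 | 4 | 5 | 6 | 7 | 8 | 8 | 8 | 9
  row 10: 1 | 2 | 3 | 4 | 5 | 6 | 7 | 8 | 9 | 9 | 10
  row 11: 1 | 2 | 3 | 4 | 5 | 6 | 7 | 8 | 9 | 10 | 11

hence w(1..11) = (6, 8, 4, 2, 11, 1, 7, 5, 3, 9, 10).

|D(w)|=24, |Ess(w)|=10:

[(2, 5, 0), (2, 7, 1), (3, 3, 0), (5, 1, 0), (5, 3, 1), (5, 5, 2), (5, 7, 3), (5, 10, 4), (7, 5, 3), (8, 3, 2)]


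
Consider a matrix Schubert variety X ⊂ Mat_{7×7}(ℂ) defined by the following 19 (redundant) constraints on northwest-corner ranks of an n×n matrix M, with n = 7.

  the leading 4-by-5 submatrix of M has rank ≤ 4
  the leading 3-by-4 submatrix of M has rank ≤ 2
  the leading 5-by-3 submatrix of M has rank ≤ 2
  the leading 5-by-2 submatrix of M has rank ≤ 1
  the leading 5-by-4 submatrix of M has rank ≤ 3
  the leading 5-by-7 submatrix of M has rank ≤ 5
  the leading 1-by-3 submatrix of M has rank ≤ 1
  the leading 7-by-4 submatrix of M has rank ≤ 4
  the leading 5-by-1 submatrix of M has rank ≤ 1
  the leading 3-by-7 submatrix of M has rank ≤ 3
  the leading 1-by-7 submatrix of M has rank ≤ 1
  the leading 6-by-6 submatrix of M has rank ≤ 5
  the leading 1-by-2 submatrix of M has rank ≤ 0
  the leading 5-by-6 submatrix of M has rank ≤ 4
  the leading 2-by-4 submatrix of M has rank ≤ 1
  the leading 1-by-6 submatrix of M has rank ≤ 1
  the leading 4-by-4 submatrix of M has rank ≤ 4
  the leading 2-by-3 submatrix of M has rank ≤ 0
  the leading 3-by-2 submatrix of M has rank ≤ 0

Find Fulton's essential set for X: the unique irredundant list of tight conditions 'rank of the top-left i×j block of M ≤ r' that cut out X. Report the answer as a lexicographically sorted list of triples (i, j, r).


Recovering R(i,j) via the rank-extension bound from the 19 conditions:

  0, 0, 0, 1, 1, 1, 1
  0, 0, 0, 1, 2, 2, 2
  0, 0, 1, 2, 3, 3, 3
  1, 1, 2, 3, 4, 4, 4
  1, 1, 2, 3, 4, 4, 5
  1, 2, 3, 4, 5, 5, 6
  1, 2, 3, 4, 5, 6, 7

second differences of R give the permutation w = (4, 5, 3, 1, 7, 2, 6).

4 SE-corners of the 10-cell Rothe diagram give Ess(w):

[(2, 3, 0), (3, 2, 0), (5, 2, 1), (5, 6, 4)]


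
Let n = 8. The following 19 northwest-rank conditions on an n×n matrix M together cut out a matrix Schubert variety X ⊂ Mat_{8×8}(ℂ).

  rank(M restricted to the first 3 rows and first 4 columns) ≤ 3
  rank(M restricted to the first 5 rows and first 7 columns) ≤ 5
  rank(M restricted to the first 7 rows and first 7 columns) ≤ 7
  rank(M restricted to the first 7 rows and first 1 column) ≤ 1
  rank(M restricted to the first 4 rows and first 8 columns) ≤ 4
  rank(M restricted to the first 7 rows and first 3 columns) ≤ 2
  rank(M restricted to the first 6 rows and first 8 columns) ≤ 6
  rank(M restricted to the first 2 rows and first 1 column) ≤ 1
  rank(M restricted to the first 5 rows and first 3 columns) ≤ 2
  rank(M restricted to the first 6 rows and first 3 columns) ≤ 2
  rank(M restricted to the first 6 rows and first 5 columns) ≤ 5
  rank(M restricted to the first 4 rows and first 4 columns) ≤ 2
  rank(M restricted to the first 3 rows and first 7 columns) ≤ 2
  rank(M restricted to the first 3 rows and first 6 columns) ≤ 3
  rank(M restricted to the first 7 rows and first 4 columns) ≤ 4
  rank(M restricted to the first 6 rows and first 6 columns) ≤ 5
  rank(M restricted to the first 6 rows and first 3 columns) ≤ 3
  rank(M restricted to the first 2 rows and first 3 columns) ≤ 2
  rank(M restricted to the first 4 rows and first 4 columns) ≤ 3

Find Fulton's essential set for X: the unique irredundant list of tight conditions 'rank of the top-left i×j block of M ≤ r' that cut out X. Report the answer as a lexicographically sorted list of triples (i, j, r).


Propagating the 19 rank bounds to every northwest block:

  row 1: 1 1 1 1 1 1 1 1
  row 2: 1 2 2 2 2 2 2 2
  row 3: 1 2 2 2 2 2 2 3
  row 4: 1 2 2 2 3 3 3 4
  row 5: 1 2 2 3 4 4 4 5
  row 6: 1 2 2 3 4 5 5 6
  row 7: 1 2 2 3 4 5 6 7
  row 8: 1 2 3 4 5 6 7 8

second differences of R give the permutation w = (1, 2, 8, 5, 4, 6, 7, 3).

|D(w)|=10, |Ess(w)|=3:

[(3, 7, 2), (4, 4, 2), (7, 3, 2)]


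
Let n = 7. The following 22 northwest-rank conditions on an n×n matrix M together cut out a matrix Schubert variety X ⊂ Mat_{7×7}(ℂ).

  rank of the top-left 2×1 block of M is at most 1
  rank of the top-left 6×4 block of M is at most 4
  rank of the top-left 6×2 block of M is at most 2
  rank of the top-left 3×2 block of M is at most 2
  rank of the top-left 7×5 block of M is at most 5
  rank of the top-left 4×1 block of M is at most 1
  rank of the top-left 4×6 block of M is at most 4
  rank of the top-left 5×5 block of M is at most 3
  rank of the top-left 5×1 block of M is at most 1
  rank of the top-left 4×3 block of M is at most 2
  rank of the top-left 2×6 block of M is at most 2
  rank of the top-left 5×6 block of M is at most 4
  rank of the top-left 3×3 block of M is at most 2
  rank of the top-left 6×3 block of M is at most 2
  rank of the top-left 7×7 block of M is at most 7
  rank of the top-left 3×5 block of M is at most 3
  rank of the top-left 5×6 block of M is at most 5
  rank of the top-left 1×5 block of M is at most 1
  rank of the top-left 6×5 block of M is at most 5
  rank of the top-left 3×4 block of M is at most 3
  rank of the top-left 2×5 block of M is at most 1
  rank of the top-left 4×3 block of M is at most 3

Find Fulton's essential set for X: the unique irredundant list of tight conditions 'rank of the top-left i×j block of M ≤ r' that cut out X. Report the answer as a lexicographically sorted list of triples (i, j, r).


Rank table r_w(7×7) implied by the 22 constraints:

  row 1: 1 | 1 | 1 | 1 | 1 | 1 | 1
  row 2: 1 | 1 | 1 | 1 | 1 | 2 | 2
  row 3: 1 | 2 | 2 | 2 | 2 | 3 | 3
  row 4: 1 | 2 | 2 | 3 | 3 | 4 | 4
  row 5: 1 | 2 | 2 | 3 | 3 | 4 | 5
  row 6: 1 | 2 | 2 | 3 | 4 | 5 | 6
  row 7: 1 | 2 | 3 | 4 | 5 | 6 | 7

reading off 1-entries of Δ²R: w = (1, 6, 2, 4, 7, 5, 3).

3 SE-corners of the 8-cell Rothe diagram give Ess(w):

[(2, 5, 1), (5, 5, 3), (6, 3, 2)]


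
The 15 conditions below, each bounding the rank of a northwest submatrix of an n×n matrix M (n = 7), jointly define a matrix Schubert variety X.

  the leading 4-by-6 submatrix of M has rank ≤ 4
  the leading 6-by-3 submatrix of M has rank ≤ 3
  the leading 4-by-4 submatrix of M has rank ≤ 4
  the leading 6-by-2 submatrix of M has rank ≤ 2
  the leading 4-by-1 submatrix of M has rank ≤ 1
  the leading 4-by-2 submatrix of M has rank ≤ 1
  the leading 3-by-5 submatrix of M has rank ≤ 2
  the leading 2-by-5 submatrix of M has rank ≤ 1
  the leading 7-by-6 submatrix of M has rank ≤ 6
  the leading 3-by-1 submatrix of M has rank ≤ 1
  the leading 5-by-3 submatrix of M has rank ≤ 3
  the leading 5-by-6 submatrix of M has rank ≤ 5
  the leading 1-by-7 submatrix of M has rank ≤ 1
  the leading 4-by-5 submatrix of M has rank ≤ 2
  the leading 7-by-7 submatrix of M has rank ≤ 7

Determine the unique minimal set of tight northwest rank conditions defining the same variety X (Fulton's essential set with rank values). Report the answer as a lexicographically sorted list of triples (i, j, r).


Rank table r_w(7×7) implied by the 15 constraints:

  row 1: 1 1 1 1 1 1 1
  row 2: 1 1 1 1 1 2 2
  row 3: 1 1 2 2 2 3 3
  row 4: 1 1 2 2 2 3 4
  row 5: 1 2 3 3 3 4 5
  row 6: 1 2 3 4 4 5 6
  row 7: 1 2 3 4 5 6 7

second differences of R give the permutation w = (1, 6, 3, 7, 2, 4, 5).

3 SE-corners of the 8-cell Rothe diagram give Ess(w):

[(2, 5, 1), (4, 2, 1), (4, 5, 2)]


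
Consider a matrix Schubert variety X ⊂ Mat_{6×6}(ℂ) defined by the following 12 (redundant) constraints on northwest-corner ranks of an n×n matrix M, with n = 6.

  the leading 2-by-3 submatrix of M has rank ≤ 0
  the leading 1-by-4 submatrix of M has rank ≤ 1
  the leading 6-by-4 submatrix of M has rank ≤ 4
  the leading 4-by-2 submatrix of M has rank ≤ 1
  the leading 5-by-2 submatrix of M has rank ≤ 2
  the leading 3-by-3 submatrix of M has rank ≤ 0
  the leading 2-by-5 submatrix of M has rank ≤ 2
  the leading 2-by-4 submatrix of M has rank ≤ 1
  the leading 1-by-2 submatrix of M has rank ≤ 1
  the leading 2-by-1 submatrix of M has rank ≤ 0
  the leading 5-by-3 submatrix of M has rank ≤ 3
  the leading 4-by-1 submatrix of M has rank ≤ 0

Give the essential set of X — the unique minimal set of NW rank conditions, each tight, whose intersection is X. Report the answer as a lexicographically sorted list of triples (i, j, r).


Computing R[i][j] = min implied NW-rank bound (n=6, 12 conditions):

  row 1: 0, 0, 0, 1, 1, 1
  row 2: 0, 0, 0, 1, 2, 2
  row 3: 0, 0, 0, 1, 2, 3
  row 4: 0, 1, 1, 2, 3, 4
  row 5: 1, 2, 2, 3, 4, 5
  row 6: 1, 2, 3, 4, 5, 6

hence w(1..6) = (4, 5, 6, 2, 1, 3).

ℓ(w)=10; the 2 essential cells (i,j,r):

[(3, 3, 0), (4, 1, 0)]


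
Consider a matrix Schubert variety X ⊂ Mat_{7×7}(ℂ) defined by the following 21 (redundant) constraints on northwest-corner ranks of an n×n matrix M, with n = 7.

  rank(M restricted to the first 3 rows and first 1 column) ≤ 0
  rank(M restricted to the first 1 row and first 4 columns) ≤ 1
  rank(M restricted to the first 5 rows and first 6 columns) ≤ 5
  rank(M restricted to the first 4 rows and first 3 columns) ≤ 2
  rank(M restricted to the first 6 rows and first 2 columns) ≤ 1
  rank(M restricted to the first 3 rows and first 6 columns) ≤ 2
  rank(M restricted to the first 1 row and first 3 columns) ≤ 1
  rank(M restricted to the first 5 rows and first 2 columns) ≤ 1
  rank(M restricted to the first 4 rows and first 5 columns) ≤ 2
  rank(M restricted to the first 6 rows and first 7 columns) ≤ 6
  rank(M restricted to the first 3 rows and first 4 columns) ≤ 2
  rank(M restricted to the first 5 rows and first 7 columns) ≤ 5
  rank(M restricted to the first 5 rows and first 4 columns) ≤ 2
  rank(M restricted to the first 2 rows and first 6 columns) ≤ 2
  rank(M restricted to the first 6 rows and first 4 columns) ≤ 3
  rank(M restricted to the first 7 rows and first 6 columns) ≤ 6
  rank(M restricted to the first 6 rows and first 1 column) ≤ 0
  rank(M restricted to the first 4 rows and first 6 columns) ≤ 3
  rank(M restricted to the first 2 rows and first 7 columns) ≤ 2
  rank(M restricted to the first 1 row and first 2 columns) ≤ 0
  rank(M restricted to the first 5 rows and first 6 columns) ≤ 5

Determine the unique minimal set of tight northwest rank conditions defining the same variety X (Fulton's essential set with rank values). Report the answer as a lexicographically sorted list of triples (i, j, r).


Reconstructing r_w from the 21 given conditions:

  i=1: 0 | 0 | 1 | 1 | 1 | 1 | 1
  i=2: 0 | 1 | 2 | 2 | 2 | 2 | 2
  i=3: 0 | 1 | 2 | 2 | 2 | 2 | 3
  i=4: 0 | 1 | 2 | 2 | 2 | 3 | 4
  i=5: 0 | 1 | 2 | 2 | 3 | 4 | 5
  i=6: 0 | 1 | 2 | 3 | 4 | 5 | 6
  i=7: 1 | 2 | 3 | 4 | 5 | 6 | 7

so w = (3, 2, 7, 6, 5, 4, 1).

Fulton essential set (5 of the 13 Rothe cells):

[(1, 2, 0), (3, 6, 2), (4, 5, 2), (5, 4, 2), (6, 1, 0)]


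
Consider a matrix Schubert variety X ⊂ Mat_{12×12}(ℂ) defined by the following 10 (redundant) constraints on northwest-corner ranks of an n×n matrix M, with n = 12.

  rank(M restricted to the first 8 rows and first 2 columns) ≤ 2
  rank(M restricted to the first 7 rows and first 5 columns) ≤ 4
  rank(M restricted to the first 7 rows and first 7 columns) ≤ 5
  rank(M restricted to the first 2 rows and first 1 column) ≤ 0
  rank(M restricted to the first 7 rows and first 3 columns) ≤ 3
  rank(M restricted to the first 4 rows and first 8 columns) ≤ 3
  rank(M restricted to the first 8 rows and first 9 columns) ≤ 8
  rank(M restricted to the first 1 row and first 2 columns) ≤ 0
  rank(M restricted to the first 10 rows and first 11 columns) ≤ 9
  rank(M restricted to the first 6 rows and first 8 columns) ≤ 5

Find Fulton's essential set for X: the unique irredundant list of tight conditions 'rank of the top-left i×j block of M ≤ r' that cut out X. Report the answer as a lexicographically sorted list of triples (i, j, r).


Recovering R(i,j) via the rank-extension bound from the 10 conditions:

  row 1: 0 | 0 | 1 | 1 | 1 | 1 | 1 | 1 | 1 | 1 | 1 | 1
  row 2: 0 | 1 | 2 | 2 | 2 | 2 | 2 | 2 | 2 | 2 | 2 | 2
  row 3: 1 | 2 | 3 | 3 | 3 | 3 | 3 | 3 | 3 | 3 | 3 | 3
  row 4: 1 | 2 | 3 | 3 | 3 | 3 | 3 | 3 | 4 | 4 | 4 | 4
  row 5: 1 | 2 | 3 | 4 | 4 | 4 | 4 | 4 | 5 | 5 | 5 | 5
  row 6: 1 | 2 | 3 | 4 | 4 | 5 | 5 | 5 | 6 | 6 | 6 | 6
  row 7: 1 | 2 | 3 | 4 | 4 | 5 | 5 | 6 | 7 | 7 | 7 | 7
  row 8: 1 | 2 | 3 | 4 | 5 | 6 | 6 | 7 | 8 | 8 | 8 | 8
  row 9: 1 | 2 | 3 | 4 | 5 | 6 | 7 | 8 | 9 | 9 | 9 | 9
  row 10: 1 | 2 | 3 | 4 | 5 | 6 | 7 | 8 | 9 | 9 | 9 | 10
  row 11: 1 | 2 | 3 | 4 | 5 | 6 | 7 | 8 | 9 | 10 | 10 | 11
  row 12: 1 | 2 | 3 | 4 | 5 | 6 | 7 | 8 | 9 | 10 | 11 | 12

reading off 1-entries of Δ²R: w = (3, 2, 1, 9, 4, 6, 8, 5, 7, 12, 10, 11).

D(w) has 13 cells with 6 SE-corners; essential set:

[(1, 2, 0), (2, 1, 0), (4, 8, 3), (7, 5, 4), (7, 7, 5), (10, 11, 9)]


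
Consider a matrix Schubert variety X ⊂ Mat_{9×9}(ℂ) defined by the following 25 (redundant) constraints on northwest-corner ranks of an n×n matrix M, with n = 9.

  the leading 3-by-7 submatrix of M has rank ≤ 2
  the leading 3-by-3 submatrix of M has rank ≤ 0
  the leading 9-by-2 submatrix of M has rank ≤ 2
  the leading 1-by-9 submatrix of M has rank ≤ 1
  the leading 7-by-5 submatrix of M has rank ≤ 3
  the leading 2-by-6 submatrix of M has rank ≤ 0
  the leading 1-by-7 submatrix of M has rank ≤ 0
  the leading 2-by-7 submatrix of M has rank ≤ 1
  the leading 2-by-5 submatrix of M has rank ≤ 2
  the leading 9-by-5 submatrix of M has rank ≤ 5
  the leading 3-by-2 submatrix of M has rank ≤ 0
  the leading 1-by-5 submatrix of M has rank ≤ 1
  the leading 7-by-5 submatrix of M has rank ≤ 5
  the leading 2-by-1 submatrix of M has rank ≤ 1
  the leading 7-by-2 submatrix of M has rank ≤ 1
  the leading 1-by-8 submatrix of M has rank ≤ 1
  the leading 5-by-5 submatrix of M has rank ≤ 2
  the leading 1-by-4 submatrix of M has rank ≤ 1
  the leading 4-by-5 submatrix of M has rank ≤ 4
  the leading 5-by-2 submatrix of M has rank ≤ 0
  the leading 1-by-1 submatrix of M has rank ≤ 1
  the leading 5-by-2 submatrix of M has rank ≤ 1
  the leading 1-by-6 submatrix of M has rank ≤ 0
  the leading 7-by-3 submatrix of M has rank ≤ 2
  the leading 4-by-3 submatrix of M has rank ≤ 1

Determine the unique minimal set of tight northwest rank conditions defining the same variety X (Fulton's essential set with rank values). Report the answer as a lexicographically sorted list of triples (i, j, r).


Propagating the 25 rank bounds to every northwest block:

  0, 0, 0, 0, 0, 0, 0, 1, 1
  0, 0, 0, 0, 0, 0, 1, 2, 2
  0, 0, 0, 1, 1, 1, 2, 3, 3
  0, 0, 1, 2, 2, 2, 3, 4, 4
  0, 0, 1, 2, 2, 3, 4, 5, 5
  1, 1, 2, 3, 3, 4, 5, 6, 6
  1, 1, 2, 3, 3, 4, 5, 6, 7
  1, 2, 3, 4, 4, 5, 6, 7, 8
  1, 2, 3, 4, 5, 6, 7, 8, 9

hence w(1..9) = (8, 7, 4, 3, 6, 1, 9, 2, 5).

Rothe diagram D(w) (23 cells), 7 SE-corners (essential conditions):

[(1, 7, 0), (2, 6, 0), (3, 3, 0), (5, 2, 0), (5, 5, 2), (7, 2, 1), (7, 5, 3)]


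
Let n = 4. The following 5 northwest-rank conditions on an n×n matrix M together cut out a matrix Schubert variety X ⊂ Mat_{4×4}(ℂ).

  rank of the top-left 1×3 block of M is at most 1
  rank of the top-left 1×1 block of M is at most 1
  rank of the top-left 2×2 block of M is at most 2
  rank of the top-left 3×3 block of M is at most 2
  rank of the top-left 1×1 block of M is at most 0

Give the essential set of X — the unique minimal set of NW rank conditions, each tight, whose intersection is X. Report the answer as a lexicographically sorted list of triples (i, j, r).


The tightest implied rank at each (i,j), from the 5 conditions:

  row 1: 0 | 1 | 1 | 1
  row 2: 1 | 2 | 2 | 2
  row 3: 1 | 2 | 2 | 3
  row 4: 1 | 2 | 3 | 4

the unique w with this rank table is (2, 1, 4, 3).

Fulton essential set (2 of the 2 Rothe cells):

[(1, 1, 0), (3, 3, 2)]


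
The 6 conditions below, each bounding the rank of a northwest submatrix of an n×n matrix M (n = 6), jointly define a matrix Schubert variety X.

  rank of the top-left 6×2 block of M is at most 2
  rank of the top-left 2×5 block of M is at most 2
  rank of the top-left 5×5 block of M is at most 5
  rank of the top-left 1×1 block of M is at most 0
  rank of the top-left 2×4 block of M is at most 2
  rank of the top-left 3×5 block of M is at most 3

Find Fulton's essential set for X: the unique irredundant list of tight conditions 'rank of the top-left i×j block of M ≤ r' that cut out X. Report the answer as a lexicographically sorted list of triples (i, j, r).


Rank table r_w(6×6) implied by the 6 constraints:

  R[1]: 0  1  1  1  1  1
  R[2]: 1  2  2  2  2  2
  R[3]: 1  2  3  3  3  3
  R[4]: 1  2  3  4  4  4
  R[5]: 1  2  3  4  5  5
  R[6]: 1  2  3  4  5  6

second differences of R give the permutation w = (2, 1, 3, 4, 5, 6).

D(w) has 1 cell with 1 SE-corner; essential set:

[(1, 1, 0)]


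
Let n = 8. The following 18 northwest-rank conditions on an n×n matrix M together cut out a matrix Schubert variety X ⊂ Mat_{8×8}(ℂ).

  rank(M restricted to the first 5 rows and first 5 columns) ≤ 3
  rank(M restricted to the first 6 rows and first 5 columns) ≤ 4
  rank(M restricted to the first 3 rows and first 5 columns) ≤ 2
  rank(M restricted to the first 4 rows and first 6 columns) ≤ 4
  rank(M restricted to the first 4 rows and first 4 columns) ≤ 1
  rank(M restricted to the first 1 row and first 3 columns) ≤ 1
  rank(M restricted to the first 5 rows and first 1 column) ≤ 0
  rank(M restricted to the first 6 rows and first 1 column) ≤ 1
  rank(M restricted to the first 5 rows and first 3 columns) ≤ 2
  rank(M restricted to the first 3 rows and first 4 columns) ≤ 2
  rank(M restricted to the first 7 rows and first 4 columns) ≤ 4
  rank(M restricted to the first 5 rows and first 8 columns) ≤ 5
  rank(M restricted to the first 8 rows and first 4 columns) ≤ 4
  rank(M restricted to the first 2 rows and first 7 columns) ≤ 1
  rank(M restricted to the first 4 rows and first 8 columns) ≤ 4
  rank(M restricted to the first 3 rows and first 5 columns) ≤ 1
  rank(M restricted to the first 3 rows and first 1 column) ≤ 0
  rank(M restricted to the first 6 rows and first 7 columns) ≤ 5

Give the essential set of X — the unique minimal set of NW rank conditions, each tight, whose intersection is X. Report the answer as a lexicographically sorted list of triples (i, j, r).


Recovering R(i,j) via the rank-extension bound from the 18 conditions:

  R[1]: 0 | 1 | 1 | 1 | 1 | 1 | 1 | 1
  R[2]: 0 | 1 | 1 | 1 | 1 | 1 | 1 | 2
  R[3]: 0 | 1 | 1 | 1 | 1 | 2 | 2 | 3
  R[4]: 0 | 1 | 1 | 1 | 2 | 3 | 3 | 4
  R[5]: 0 | 1 | 2 | 2 | 3 | 4 | 4 | 5
  R[6]: 1 | 2 | 3 | 3 | 4 | 5 | 5 | 6
  R[7]: 1 | 2 | 3 | 4 | 5 | 6 | 6 | 7
  R[8]: 1 | 2 | 3 | 4 | 5 | 6 | 7 | 8

hence w(1..8) = (2, 8, 6, 5, 3, 1, 4, 7).

Rothe diagram D(w) (15 cells), 4 SE-corners (essential conditions):

[(2, 7, 1), (3, 5, 1), (4, 4, 1), (5, 1, 0)]


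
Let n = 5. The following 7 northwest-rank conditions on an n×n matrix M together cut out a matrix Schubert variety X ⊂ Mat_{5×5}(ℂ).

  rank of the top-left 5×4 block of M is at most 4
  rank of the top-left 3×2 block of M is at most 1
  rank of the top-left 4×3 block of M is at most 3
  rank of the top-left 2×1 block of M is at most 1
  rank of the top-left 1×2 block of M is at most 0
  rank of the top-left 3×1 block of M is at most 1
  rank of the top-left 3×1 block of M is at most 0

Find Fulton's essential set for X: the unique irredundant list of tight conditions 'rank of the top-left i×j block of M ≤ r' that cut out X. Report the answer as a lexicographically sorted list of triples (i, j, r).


The tightest implied rank at each (i,j), from the 7 conditions:

  i=1: 0 0 1 1 1
  i=2: 0 1 2 2 2
  i=3: 0 1 2 3 3
  i=4: 1 2 3 4 4
  i=5: 1 2 3 4 5

so w = (3, 2, 4, 1, 5).

|D(w)|=4, |Ess(w)|=2:

[(1, 2, 0), (3, 1, 0)]


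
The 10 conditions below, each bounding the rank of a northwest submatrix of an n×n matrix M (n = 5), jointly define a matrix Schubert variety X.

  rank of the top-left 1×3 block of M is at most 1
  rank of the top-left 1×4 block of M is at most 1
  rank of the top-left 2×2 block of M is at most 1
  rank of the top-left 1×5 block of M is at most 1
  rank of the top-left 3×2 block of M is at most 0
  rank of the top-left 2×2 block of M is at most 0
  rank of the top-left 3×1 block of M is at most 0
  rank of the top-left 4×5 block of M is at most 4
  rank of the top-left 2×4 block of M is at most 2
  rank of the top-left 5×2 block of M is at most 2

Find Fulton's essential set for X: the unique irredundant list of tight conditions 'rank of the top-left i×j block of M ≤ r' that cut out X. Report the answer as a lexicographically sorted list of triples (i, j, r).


Recovering R(i,j) via the rank-extension bound from the 10 conditions:

  i=1: 0  0  1  1  1
  i=2: 0  0  1  2  2
  i=3: 0  0  1  2  3
  i=4: 1  1  2  3  4
  i=5: 1  2  3  4  5

so w = (3, 4, 5, 1, 2).

Rothe diagram D(w) (6 cells), 1 SE-corner (essential condition):

[(3, 2, 0)]


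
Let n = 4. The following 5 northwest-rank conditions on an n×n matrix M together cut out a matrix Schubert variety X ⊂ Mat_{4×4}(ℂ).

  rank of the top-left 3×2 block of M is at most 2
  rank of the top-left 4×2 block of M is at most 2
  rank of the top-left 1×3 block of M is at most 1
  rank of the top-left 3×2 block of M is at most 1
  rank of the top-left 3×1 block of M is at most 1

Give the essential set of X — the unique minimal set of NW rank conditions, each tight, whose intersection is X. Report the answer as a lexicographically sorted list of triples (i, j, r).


Reconstructing r_w from the 5 given conditions:

  i=1: 1  1  1  1
  i=2: 1  1  2  2
  i=3: 1  1  2  3
  i=4: 1  2  3  4

reading off 1-entries of Δ²R: w = (1, 3, 4, 2).

Rothe diagram D(w) (2 cells), 1 SE-corner (essential condition):

[(3, 2, 1)]


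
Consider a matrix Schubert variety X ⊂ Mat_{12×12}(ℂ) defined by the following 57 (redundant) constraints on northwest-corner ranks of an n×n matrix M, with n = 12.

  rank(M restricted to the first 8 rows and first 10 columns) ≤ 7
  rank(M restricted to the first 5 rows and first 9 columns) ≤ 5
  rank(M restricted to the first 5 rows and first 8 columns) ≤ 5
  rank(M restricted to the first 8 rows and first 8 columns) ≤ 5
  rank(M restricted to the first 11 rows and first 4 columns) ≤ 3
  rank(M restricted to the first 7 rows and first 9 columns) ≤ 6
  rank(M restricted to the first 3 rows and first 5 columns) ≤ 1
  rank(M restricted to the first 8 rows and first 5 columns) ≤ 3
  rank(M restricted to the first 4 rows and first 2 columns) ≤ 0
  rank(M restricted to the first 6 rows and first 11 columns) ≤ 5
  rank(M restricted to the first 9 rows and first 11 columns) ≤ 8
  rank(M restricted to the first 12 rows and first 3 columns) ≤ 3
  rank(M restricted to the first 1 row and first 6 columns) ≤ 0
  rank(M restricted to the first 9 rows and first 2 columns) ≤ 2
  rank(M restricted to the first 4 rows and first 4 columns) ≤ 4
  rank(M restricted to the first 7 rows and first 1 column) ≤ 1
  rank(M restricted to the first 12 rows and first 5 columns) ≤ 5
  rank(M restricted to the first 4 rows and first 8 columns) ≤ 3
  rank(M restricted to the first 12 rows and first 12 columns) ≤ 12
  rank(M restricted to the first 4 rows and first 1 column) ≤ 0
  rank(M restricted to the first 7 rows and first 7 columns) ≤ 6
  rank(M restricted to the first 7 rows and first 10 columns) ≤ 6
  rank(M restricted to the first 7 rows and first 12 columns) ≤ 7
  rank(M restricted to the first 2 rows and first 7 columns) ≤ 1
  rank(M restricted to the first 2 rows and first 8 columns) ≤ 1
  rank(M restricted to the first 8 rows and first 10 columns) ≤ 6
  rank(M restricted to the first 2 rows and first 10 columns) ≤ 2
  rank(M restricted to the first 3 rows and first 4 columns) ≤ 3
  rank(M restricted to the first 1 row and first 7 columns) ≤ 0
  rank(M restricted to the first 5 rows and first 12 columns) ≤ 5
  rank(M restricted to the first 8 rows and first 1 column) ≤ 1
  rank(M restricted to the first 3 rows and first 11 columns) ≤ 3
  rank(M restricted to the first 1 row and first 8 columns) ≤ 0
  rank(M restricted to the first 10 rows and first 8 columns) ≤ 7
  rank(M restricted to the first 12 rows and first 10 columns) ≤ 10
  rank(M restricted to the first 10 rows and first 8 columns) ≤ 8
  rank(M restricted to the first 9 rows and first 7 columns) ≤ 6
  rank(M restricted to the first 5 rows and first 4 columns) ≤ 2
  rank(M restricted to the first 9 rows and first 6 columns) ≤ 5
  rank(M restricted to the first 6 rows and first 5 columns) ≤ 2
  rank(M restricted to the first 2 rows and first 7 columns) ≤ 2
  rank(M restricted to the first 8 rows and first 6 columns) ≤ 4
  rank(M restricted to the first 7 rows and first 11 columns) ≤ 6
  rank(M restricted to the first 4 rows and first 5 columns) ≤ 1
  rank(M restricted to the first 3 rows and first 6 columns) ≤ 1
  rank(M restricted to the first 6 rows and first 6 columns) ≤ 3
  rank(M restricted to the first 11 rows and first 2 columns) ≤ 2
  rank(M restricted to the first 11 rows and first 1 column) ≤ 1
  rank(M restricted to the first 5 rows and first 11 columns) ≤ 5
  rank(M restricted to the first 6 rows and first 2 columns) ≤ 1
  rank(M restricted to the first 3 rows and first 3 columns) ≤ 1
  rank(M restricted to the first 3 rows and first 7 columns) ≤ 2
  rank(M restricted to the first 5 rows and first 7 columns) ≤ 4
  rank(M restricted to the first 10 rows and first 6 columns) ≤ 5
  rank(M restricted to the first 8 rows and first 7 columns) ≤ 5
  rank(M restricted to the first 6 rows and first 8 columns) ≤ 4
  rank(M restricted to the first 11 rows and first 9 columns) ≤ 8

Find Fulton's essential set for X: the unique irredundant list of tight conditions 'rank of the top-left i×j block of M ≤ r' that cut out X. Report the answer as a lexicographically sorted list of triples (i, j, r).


Computing R[i][j] = min implied NW-rank bound (n=12, 57 conditions):

  0 0 0 0 0 0 0 0 1 1 1 1
  0 0 1 1 1 1 1 1 2 2 2 2
  0 0 1 1 1 1 2 2 3 3 3 3
  0 0 1 1 1 2 3 3 4 4 4 4
  1 1 2 2 2 3 4 4 5 5 5 5
  1 1 2 2 2 3 4 4 5 5 5 6
  1 2 3 3 3 4 5 5 6 6 6 7
  1 2 3 3 3 4 5 5 6 6 7 8
  1 2 3 3 4 5 6 6 7 7 8 9
  1 2 3 3 4 5 6 7 8 8 9 10
  1 2 3 3 4 5 6 7 8 9 10 11
  1 2 3 4 5 6 7 8 9 10 11 12

hence w(1..12) = (9, 3, 7, 6, 1, 12, 2, 11, 5, 8, 10, 4).

Fulton essential set (12 of the 32 Rothe cells):

[(1, 8, 0), (3, 6, 1), (4, 2, 0), (4, 5, 1), (6, 2, 1), (6, 5, 2), (6, 8, 4), (6, 11, 5), (8, 5, 3), (8, 8, 5), (8, 10, 6), (11, 4, 3)]


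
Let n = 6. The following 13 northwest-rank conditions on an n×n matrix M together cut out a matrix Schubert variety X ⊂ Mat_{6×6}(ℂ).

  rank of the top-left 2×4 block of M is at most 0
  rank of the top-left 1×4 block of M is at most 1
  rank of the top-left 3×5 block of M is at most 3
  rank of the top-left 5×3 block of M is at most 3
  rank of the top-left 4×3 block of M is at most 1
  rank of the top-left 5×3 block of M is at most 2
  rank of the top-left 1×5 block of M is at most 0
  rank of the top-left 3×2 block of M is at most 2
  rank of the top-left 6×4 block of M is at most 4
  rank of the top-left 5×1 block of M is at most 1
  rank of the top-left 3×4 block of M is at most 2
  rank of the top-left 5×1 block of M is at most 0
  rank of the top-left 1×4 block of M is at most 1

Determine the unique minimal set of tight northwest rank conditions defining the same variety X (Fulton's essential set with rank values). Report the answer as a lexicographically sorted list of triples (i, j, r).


Propagating the 13 rank bounds to every northwest block:

  R[1]: 0 0 0 0 0 1
  R[2]: 0 0 0 0 1 2
  R[3]: 0 1 1 1 2 3
  R[4]: 0 1 1 2 3 4
  R[5]: 0 1 2 3 4 5
  R[6]: 1 2 3 4 5 6

reading off 1-entries of Δ²R: w = (6, 5, 2, 4, 3, 1).

Fulton essential set (4 of the 13 Rothe cells):

[(1, 5, 0), (2, 4, 0), (4, 3, 1), (5, 1, 0)]


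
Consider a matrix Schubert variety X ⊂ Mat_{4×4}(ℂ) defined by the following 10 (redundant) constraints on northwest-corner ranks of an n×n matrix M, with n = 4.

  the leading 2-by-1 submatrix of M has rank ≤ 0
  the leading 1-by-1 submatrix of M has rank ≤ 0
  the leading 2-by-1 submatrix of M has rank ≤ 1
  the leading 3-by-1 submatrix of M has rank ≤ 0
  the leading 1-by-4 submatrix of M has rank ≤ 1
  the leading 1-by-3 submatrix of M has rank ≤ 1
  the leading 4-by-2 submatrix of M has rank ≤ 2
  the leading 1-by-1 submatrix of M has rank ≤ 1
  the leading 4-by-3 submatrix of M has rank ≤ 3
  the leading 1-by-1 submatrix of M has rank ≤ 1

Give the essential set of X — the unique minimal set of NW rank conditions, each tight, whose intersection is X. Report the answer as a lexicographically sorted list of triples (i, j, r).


Computing R[i][j] = min implied NW-rank bound (n=4, 10 conditions):

  R[1]: 0  1  1  1
  R[2]: 0  1  2  2
  R[3]: 0  1  2  3
  R[4]: 1  2  3  4

reading off 1-entries of Δ²R: w = (2, 3, 4, 1).

Rothe diagram D(w) (3 cells), 1 SE-corner (essential condition):

[(3, 1, 0)]


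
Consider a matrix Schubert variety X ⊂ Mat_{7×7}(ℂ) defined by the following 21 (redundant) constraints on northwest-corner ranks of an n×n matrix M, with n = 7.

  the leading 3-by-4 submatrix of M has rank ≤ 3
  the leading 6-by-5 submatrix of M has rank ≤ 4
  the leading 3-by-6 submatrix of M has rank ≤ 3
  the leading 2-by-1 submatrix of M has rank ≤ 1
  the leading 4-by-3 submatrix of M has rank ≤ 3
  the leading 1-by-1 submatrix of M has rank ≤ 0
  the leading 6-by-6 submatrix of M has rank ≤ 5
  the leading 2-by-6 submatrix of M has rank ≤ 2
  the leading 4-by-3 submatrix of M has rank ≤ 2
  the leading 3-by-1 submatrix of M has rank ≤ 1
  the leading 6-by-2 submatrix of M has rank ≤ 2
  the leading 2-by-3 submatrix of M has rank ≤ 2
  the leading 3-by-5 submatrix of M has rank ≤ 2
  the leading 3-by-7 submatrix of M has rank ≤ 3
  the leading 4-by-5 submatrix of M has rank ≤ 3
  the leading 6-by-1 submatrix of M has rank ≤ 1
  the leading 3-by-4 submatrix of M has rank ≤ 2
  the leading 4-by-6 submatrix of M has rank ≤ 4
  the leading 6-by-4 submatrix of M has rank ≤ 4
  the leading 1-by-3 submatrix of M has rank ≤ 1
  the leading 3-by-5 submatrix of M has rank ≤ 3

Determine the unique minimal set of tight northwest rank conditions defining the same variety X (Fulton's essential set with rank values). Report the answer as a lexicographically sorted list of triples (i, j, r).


Reconstructing r_w from the 21 given conditions:

  row 1: 0 1 1 1 1 1 1
  row 2: 1 2 2 2 2 2 2
  row 3: 1 2 2 2 2 3 3
  row 4: 1 2 2 3 3 4 4
  row 5: 1 2 3 4 4 5 5
  row 6: 1 2 3 4 4 5 6
  row 7: 1 2 3 4 5 6 7

reading off 1-entries of Δ²R: w = (2, 1, 6, 4, 3, 7, 5).

ℓ(w)=6; the 4 essential cells (i,j,r):

[(1, 1, 0), (3, 5, 2), (4, 3, 2), (6, 5, 4)]


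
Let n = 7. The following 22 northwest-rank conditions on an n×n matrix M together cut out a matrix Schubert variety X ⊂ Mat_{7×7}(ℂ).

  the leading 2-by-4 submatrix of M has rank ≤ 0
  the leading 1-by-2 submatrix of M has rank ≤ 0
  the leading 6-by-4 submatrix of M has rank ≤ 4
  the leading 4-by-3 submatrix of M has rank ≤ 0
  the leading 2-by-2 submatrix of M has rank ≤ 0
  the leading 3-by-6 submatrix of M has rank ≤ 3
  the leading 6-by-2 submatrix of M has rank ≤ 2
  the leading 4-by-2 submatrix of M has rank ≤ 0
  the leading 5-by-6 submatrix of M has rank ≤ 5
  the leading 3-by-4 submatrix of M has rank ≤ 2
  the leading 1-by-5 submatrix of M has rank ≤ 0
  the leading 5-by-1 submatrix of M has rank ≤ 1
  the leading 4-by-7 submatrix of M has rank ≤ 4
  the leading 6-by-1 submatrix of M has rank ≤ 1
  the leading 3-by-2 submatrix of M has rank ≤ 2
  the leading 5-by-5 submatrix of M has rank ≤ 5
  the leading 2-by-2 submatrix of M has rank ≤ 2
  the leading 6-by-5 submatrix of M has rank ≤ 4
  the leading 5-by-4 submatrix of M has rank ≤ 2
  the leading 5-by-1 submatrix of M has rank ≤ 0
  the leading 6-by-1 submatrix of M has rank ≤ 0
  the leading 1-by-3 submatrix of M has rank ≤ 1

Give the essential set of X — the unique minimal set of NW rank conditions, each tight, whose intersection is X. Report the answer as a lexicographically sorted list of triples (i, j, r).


Propagating the 22 rank bounds to every northwest block:

  R[1]: 0, 0, 0, 0, 0, 1, 1
  R[2]: 0, 0, 0, 0, 1, 2, 2
  R[3]: 0, 0, 0, 1, 2, 3, 3
  R[4]: 0, 0, 0, 1, 2, 3, 4
  R[5]: 0, 1, 1, 2, 3, 4, 5
  R[6]: 0, 1, 2, 3, 4, 5, 6
  R[7]: 1, 2, 3, 4, 5, 6, 7

the unique w with this rank table is (6, 5, 4, 7, 2, 3, 1).

Rothe diagram D(w) (17 cells), 4 SE-corners (essential conditions):

[(1, 5, 0), (2, 4, 0), (4, 3, 0), (6, 1, 0)]


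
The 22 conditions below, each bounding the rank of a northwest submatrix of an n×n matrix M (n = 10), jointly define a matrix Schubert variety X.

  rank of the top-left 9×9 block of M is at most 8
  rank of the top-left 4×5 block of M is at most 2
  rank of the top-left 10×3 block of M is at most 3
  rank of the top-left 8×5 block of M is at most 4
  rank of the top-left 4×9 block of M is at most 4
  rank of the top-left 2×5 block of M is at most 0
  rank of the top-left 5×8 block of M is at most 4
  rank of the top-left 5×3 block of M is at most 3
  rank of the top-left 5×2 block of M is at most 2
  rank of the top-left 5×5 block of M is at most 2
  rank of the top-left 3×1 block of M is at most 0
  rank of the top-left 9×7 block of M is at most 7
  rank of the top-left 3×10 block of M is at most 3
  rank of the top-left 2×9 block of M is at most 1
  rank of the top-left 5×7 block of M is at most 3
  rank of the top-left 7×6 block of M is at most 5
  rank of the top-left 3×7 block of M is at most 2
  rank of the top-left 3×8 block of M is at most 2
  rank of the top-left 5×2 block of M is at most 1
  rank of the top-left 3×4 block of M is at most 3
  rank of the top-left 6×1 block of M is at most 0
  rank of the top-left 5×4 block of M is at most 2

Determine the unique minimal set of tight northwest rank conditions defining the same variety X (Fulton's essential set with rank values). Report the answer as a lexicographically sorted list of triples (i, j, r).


Computing R[i][j] = min implied NW-rank bound (n=10, 22 conditions):

  0 | 0 | 0 | 0 | 0 | 1 | 1 | 1 | 1 | 1
  0 | 0 | 0 | 0 | 0 | 1 | 1 | 1 | 1 | 2
  0 | 1 | 1 | 1 | 1 | 2 | 2 | 2 | 2 | 3
  0 | 1 | 2 | 2 | 2 | 3 | 3 | 3 | 3 | 4
  0 | 1 | 2 | 2 | 2 | 3 | 3 | 4 | 4 | 5
  0 | 1 | 2 | 3 | 3 | 4 | 4 | 5 | 5 | 6
  1 | 2 | 3 | 4 | 4 | 5 | 5 | 6 | 6 | 7
  1 | 2 | 3 | 4 | 4 | 5 | 6 | 7 | 7 | 8
  1 | 2 | 3 | 4 | 5 | 6 | 7 | 8 | 8 | 9
  1 | 2 | 3 | 4 | 5 | 6 | 7 | 8 | 9 | 10

the unique w with this rank table is (6, 10, 2, 3, 8, 4, 1, 7, 5, 9).

ℓ(w)=21; the 6 essential cells (i,j,r):

[(2, 5, 0), (2, 9, 1), (5, 5, 2), (5, 7, 3), (6, 1, 0), (8, 5, 4)]


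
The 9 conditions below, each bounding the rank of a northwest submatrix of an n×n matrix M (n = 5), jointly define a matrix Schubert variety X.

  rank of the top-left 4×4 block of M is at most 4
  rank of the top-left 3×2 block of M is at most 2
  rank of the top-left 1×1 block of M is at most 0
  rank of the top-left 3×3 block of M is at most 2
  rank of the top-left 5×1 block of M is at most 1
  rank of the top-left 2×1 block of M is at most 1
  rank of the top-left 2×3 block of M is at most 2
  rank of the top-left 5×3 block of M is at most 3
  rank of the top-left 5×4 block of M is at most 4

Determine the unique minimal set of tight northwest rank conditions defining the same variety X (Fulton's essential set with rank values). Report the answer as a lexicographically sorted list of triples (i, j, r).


The tightest implied rank at each (i,j), from the 9 conditions:

  0 1 1 1 1
  1 2 2 2 2
  1 2 2 3 3
  1 2 3 4 4
  1 2 3 4 5

second differences of R give the permutation w = (2, 1, 4, 3, 5).

2 SE-corners of the 2-cell Rothe diagram give Ess(w):

[(1, 1, 0), (3, 3, 2)]


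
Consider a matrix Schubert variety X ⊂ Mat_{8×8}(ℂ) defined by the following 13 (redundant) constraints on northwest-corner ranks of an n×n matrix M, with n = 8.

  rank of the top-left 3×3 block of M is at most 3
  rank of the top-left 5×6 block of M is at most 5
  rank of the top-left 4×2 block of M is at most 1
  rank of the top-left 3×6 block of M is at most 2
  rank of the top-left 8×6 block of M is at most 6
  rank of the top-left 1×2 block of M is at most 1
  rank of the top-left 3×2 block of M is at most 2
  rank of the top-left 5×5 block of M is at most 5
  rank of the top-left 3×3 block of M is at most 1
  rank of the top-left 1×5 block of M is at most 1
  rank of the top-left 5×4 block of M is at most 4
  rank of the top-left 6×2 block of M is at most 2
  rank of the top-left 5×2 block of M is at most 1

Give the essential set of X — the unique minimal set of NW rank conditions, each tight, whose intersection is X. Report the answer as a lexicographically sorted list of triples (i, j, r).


Recovering R(i,j) via the rank-extension bound from the 13 conditions:

  i=1: 1  1  1  1  1  1  1  1
  i=2: 1  1  1  2  2  2  2  2
  i=3: 1  1  1  2  2  2  3  3
  i=4: 1  1  2  3  3  3  4  4
  i=5: 1  1  2  3  4  4  5  5
  i=6: 1  2  3  4  5  5  6  6
  i=7: 1  2  3  4  5  6  7  7
  i=8: 1  2  3  4  5  6  7  8

reading off 1-entries of Δ²R: w = (1, 4, 7, 3, 5, 2, 6, 8).

D(w) has 8 cells with 3 SE-corners; essential set:

[(3, 3, 1), (3, 6, 2), (5, 2, 1)]
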